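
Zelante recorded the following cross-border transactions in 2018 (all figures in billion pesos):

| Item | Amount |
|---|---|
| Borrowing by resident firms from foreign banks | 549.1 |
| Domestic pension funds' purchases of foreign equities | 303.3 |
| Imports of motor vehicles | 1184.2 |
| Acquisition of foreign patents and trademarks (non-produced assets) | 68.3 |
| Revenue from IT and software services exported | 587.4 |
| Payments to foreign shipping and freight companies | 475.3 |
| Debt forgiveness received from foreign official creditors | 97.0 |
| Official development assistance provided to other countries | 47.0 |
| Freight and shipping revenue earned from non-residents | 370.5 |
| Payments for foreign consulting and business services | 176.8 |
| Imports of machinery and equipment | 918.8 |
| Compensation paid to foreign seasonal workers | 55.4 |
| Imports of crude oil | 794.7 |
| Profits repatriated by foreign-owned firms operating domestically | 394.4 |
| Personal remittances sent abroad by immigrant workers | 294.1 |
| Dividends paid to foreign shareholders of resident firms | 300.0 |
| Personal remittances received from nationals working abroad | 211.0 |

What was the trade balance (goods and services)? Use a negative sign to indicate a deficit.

-2591.9

Goods: -918.8 - 1184.2 - 794.7 = -2897.7
Services: -176.8 + 587.4 + 370.5 - 475.3 = 305.8
Trade balance = -2897.7 + 305.8 = -2591.9
(Excluded from the trade balance — financial account: borrowing by resident firms from foreign banks 549.1, domestic pension funds' purchases of foreign equities 303.3; capital account: acquisition of foreign patents and trademarks (non-produced assets) 68.3, debt forgiveness received from foreign official creditors 97.0; secondary income: official development assistance provided to other countries 47.0, personal remittances sent abroad by immigrant workers 294.1, personal remittances received from nationals working abroad 211.0; primary income: compensation paid to foreign seasonal workers 55.4, profits repatriated by foreign-owned firms operating domestically 394.4, dividends paid to foreign shareholders of resident firms 300.0.)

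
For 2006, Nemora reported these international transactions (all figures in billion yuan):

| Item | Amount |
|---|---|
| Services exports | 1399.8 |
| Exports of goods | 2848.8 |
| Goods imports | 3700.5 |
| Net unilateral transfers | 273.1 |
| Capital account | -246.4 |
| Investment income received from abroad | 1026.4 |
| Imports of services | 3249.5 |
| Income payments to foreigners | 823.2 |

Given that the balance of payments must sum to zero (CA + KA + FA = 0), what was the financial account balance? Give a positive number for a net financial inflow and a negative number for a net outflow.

Goods balance = 2848.8 - 3700.5 = -851.7
Services balance = 1399.8 - 3249.5 = -1849.7
Trade balance (goods + services) = -851.7 + (-1849.7) = -2701.4
Net primary income = 1026.4 - 823.2 = 203.2
Net secondary income = 273.1
Current account = -2701.4 + 203.2 + 273.1 = -2225.1
Financial account = -(-2225.1 + (-246.4)) = 2471.5

2471.5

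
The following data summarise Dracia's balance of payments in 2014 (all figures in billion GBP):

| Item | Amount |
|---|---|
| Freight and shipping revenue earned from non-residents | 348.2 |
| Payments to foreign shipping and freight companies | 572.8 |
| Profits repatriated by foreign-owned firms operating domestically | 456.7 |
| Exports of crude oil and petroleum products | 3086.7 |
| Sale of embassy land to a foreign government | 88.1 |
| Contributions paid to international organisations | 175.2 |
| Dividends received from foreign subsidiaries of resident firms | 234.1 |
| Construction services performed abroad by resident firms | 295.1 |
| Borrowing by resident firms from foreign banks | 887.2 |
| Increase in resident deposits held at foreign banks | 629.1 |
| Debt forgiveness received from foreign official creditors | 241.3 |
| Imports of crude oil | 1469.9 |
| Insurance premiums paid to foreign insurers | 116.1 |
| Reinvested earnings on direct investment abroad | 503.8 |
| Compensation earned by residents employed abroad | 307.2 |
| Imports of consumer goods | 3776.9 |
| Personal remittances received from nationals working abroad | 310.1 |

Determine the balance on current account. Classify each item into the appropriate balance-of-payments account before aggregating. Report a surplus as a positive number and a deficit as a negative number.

Goods: -1469.9 - 3776.9 + 3086.7 = -2160.1
Services: -572.8 + 348.2 - 116.1 + 295.1 = -45.6
Primary income: 234.1 + 503.8 + 307.2 - 456.7 = 588.4
Secondary income: 310.1 - 175.2 = 134.9
Current account = (-2160.1) + (-45.6) + 588.4 + 134.9 = -1482.4
(Excluded from the current account — capital account: sale of embassy land to a foreign government 88.1, debt forgiveness received from foreign official creditors 241.3; financial account: borrowing by resident firms from foreign banks 887.2, increase in resident deposits held at foreign banks 629.1.)

-1482.4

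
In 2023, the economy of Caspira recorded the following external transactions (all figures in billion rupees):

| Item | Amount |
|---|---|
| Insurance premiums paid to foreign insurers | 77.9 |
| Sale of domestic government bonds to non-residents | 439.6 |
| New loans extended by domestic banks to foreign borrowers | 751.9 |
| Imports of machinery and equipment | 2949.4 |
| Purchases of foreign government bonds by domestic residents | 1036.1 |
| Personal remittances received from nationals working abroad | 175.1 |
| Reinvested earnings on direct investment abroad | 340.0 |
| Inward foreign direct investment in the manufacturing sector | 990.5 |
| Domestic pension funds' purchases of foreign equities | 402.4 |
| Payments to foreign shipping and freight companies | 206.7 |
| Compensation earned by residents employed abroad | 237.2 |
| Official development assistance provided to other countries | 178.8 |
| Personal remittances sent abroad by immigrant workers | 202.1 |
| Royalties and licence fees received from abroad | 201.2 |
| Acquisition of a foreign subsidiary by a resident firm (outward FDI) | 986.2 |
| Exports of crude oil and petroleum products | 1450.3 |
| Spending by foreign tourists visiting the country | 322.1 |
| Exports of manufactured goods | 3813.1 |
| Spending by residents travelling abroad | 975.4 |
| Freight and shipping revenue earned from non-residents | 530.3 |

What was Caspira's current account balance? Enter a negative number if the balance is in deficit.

2479.0

Goods: -2949.4 + 1450.3 + 3813.1 = 2314.0
Services: 322.1 - 975.4 - 206.7 + 201.2 + 530.3 - 77.9 = -206.4
Primary income: 237.2 + 340.0 = 577.2
Secondary income: -202.1 - 178.8 + 175.1 = -205.8
Current account = 2314.0 + (-206.4) + 577.2 + (-205.8) = 2479.0
(Excluded from the current account — financial account: sale of domestic government bonds to non-residents 439.6, new loans extended by domestic banks to foreign borrowers 751.9, purchases of foreign government bonds by domestic residents 1036.1, inward foreign direct investment in the manufacturing sector 990.5, domestic pension funds' purchases of foreign equities 402.4, acquisition of a foreign subsidiary by a resident firm (outward FDI) 986.2.)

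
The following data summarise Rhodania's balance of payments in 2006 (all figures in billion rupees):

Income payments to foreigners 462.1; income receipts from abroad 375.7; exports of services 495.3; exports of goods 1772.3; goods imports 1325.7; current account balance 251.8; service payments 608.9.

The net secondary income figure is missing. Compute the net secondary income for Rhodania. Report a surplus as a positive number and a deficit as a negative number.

Current account = goods balance + services balance + net primary income + net secondary income
Sum of the known components = 246.6
Net secondary income = CA - (known components) = 251.8 - 246.6 = 5.2

5.2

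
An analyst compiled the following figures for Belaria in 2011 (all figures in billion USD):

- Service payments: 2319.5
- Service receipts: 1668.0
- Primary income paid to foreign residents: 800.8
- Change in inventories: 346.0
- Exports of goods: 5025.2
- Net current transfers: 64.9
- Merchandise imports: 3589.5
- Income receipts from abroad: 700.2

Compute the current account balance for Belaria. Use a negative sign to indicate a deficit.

748.5

Goods balance = 5025.2 - 3589.5 = 1435.7
Services balance = 1668.0 - 2319.5 = -651.5
Trade balance (goods + services) = 1435.7 + (-651.5) = 784.2
Net primary income = 700.2 - 800.8 = -100.6
Net secondary income = 64.9
Current account = 784.2 + (-100.6) + 64.9 = 748.5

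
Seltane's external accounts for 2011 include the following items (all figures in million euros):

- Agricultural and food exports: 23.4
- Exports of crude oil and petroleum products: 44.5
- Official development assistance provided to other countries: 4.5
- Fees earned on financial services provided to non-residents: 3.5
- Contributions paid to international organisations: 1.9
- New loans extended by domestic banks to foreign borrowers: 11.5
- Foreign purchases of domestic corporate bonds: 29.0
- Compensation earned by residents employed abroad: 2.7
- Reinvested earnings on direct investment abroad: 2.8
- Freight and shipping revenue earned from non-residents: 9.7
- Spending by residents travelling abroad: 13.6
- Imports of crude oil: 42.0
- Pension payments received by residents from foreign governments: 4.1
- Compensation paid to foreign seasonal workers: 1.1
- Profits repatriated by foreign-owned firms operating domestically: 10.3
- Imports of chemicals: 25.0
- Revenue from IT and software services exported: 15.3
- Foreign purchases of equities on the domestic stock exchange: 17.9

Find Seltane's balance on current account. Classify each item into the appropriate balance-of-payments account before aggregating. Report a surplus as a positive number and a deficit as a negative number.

Goods: -25.0 - 42.0 + 44.5 + 23.4 = 0.9
Services: 9.7 + 3.5 - 13.6 + 15.3 = 14.9
Primary income: -1.1 - 10.3 + 2.7 + 2.8 = -5.9
Secondary income: -4.5 - 1.9 + 4.1 = -2.3
Current account = 0.9 + 14.9 + (-5.9) + (-2.3) = 7.6
(Excluded from the current account — financial account: new loans extended by domestic banks to foreign borrowers 11.5, foreign purchases of domestic corporate bonds 29.0, foreign purchases of equities on the domestic stock exchange 17.9.)

7.6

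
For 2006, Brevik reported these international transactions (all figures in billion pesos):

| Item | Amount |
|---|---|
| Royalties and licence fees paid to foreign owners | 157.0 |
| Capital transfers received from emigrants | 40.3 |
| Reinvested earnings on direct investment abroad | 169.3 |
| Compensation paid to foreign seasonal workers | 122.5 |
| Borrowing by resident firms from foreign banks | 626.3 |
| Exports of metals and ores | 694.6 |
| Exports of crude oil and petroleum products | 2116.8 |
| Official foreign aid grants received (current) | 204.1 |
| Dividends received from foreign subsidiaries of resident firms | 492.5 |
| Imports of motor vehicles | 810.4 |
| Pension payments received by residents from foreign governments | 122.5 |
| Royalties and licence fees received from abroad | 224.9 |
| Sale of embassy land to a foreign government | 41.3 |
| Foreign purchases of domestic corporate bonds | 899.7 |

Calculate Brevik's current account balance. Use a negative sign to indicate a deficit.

2934.8

Goods: -810.4 + 2116.8 + 694.6 = 2001.0
Services: 224.9 - 157.0 = 67.9
Primary income: -122.5 + 492.5 + 169.3 = 539.3
Secondary income: 204.1 + 122.5 = 326.6
Current account = 2001.0 + 67.9 + 539.3 + 326.6 = 2934.8
(Excluded from the current account — capital account: capital transfers received from emigrants 40.3, sale of embassy land to a foreign government 41.3; financial account: borrowing by resident firms from foreign banks 626.3, foreign purchases of domestic corporate bonds 899.7.)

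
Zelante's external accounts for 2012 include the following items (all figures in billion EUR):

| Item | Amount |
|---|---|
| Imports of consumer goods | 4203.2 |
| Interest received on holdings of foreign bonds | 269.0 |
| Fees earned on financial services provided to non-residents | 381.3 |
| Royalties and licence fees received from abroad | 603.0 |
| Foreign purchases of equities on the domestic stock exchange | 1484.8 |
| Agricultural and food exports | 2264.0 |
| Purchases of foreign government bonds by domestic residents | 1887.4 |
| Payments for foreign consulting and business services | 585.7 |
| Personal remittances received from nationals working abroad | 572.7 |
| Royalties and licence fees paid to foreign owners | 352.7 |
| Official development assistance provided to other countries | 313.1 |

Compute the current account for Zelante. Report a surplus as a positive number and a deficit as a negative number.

Goods: 2264.0 - 4203.2 = -1939.2
Services: -585.7 - 352.7 + 381.3 + 603.0 = 45.9
Primary income: 269.0
Secondary income: 572.7 - 313.1 = 259.6
Current account = (-1939.2) + 45.9 + 269.0 + 259.6 = -1364.7
(Excluded from the current account — financial account: foreign purchases of equities on the domestic stock exchange 1484.8, purchases of foreign government bonds by domestic residents 1887.4.)

-1364.7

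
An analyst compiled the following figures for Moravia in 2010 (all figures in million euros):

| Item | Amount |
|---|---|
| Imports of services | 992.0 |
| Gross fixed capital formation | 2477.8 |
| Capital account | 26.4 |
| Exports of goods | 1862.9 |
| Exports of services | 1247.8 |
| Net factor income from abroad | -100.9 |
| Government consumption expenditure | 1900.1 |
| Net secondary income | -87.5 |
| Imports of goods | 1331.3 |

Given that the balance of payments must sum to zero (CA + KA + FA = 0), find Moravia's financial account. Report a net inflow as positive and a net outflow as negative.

Goods balance = 1862.9 - 1331.3 = 531.6
Services balance = 1247.8 - 992.0 = 255.8
Trade balance (goods + services) = 531.6 + 255.8 = 787.4
Net primary income = -100.9
Net secondary income = -87.5
Current account = 787.4 + (-100.9) + (-87.5) = 599.0
Financial account = -(599.0 + 26.4) = -625.4

-625.4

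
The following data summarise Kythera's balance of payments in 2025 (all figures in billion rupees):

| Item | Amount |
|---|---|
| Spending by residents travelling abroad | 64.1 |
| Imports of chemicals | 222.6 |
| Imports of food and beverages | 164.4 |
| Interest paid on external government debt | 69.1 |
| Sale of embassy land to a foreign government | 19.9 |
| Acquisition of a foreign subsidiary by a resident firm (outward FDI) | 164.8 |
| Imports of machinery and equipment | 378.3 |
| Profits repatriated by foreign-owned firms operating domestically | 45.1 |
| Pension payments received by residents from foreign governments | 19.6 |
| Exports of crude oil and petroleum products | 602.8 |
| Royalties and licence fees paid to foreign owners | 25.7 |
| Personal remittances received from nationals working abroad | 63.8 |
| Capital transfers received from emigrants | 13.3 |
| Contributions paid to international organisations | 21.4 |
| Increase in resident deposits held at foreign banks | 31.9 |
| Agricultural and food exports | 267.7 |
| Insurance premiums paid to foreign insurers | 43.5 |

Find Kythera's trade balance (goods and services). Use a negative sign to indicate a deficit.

-28.1

Goods: 602.8 - 164.4 - 222.6 + 267.7 - 378.3 = 105.2
Services: -64.1 - 25.7 - 43.5 = -133.3
Trade balance = 105.2 + (-133.3) = -28.1
(Excluded from the trade balance — primary income: interest paid on external government debt 69.1, profits repatriated by foreign-owned firms operating domestically 45.1; capital account: sale of embassy land to a foreign government 19.9, capital transfers received from emigrants 13.3; financial account: acquisition of a foreign subsidiary by a resident firm (outward FDI) 164.8, increase in resident deposits held at foreign banks 31.9; secondary income: pension payments received by residents from foreign governments 19.6, personal remittances received from nationals working abroad 63.8, contributions paid to international organisations 21.4.)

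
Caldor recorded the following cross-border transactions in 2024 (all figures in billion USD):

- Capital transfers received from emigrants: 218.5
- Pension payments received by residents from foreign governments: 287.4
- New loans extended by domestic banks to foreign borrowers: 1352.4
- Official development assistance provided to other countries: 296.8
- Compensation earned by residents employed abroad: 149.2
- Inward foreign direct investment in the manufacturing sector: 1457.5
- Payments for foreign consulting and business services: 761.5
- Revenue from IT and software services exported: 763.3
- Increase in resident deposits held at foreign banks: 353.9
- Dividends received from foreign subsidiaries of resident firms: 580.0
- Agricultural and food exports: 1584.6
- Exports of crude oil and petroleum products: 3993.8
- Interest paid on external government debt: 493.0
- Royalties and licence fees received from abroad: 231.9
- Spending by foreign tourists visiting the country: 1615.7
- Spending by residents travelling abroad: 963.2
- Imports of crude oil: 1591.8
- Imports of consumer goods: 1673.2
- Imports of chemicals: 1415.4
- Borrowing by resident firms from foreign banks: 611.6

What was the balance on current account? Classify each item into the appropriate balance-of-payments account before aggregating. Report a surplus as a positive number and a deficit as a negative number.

Goods: -1591.8 - 1673.2 - 1415.4 + 1584.6 + 3993.8 = 898.0
Services: -761.5 - 963.2 + 1615.7 + 231.9 + 763.3 = 886.2
Primary income: -493.0 + 149.2 + 580.0 = 236.2
Secondary income: -296.8 + 287.4 = -9.4
Current account = 898.0 + 886.2 + 236.2 + (-9.4) = 2011.0
(Excluded from the current account — capital account: capital transfers received from emigrants 218.5; financial account: new loans extended by domestic banks to foreign borrowers 1352.4, inward foreign direct investment in the manufacturing sector 1457.5, increase in resident deposits held at foreign banks 353.9, borrowing by resident firms from foreign banks 611.6.)

2011.0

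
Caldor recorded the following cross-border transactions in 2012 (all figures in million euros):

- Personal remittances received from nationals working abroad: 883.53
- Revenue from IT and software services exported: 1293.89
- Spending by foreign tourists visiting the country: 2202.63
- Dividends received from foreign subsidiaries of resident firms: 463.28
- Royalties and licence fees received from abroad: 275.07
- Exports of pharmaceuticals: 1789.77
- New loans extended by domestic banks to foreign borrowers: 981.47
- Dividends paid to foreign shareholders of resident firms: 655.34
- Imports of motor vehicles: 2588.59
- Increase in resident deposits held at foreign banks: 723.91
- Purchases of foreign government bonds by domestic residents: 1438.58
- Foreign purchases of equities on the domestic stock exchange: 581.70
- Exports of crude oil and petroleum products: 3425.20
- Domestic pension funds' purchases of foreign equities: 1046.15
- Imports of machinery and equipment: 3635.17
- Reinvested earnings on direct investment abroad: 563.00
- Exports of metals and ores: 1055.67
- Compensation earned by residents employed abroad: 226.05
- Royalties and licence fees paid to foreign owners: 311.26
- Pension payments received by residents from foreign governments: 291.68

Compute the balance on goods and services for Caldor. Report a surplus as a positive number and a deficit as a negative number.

Goods: -2588.59 - 3635.17 + 1055.67 + 1789.77 + 3425.20 = 46.88
Services: -311.26 + 275.07 + 1293.89 + 2202.63 = 3460.33
Trade balance = 46.88 + 3460.33 = 3507.21
(Excluded from the trade balance — secondary income: personal remittances received from nationals working abroad 883.53, pension payments received by residents from foreign governments 291.68; primary income: dividends received from foreign subsidiaries of resident firms 463.28, dividends paid to foreign shareholders of resident firms 655.34, reinvested earnings on direct investment abroad 563.00, compensation earned by residents employed abroad 226.05; financial account: new loans extended by domestic banks to foreign borrowers 981.47, increase in resident deposits held at foreign banks 723.91, purchases of foreign government bonds by domestic residents 1438.58, foreign purchases of equities on the domestic stock exchange 581.70, domestic pension funds' purchases of foreign equities 1046.15.)

3507.21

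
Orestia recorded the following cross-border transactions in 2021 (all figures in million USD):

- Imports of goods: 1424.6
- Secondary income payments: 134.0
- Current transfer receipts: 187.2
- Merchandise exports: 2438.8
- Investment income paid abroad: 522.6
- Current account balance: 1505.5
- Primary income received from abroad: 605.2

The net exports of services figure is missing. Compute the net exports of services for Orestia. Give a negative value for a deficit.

Current account = goods balance + services balance + net primary income + net secondary income
Sum of the known components = 1150.0
Net exports of services = CA - (known components) = 1505.5 - 1150.0 = 355.5

355.5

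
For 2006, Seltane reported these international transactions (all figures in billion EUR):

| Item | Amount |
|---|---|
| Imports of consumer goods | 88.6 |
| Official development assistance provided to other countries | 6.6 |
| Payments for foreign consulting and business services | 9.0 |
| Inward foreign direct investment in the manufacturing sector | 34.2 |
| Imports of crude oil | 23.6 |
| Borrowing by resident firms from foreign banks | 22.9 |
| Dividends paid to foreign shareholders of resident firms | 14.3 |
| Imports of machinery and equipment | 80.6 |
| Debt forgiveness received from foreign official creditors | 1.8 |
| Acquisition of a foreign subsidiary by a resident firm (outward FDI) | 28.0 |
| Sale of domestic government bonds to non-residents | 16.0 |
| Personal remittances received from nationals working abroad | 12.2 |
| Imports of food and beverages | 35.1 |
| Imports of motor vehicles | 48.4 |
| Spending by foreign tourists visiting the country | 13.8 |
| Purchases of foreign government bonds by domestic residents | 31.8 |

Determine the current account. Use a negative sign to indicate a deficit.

-280.2

Goods: -48.4 - 23.6 - 80.6 - 35.1 - 88.6 = -276.3
Services: 13.8 - 9.0 = 4.8
Primary income: -14.3
Secondary income: -6.6 + 12.2 = 5.6
Current account = (-276.3) + 4.8 + (-14.3) + 5.6 = -280.2
(Excluded from the current account — financial account: inward foreign direct investment in the manufacturing sector 34.2, borrowing by resident firms from foreign banks 22.9, acquisition of a foreign subsidiary by a resident firm (outward FDI) 28.0, sale of domestic government bonds to non-residents 16.0, purchases of foreign government bonds by domestic residents 31.8; capital account: debt forgiveness received from foreign official creditors 1.8.)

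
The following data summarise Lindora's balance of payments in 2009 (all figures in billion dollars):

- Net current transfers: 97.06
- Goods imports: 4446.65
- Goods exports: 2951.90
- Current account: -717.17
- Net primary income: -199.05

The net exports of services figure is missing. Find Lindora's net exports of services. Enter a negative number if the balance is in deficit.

Current account = goods balance + services balance + net primary income + net secondary income
Sum of the known components = -1596.74
Net exports of services = CA - (known components) = -717.17 - (-1596.74) = 879.57

879.57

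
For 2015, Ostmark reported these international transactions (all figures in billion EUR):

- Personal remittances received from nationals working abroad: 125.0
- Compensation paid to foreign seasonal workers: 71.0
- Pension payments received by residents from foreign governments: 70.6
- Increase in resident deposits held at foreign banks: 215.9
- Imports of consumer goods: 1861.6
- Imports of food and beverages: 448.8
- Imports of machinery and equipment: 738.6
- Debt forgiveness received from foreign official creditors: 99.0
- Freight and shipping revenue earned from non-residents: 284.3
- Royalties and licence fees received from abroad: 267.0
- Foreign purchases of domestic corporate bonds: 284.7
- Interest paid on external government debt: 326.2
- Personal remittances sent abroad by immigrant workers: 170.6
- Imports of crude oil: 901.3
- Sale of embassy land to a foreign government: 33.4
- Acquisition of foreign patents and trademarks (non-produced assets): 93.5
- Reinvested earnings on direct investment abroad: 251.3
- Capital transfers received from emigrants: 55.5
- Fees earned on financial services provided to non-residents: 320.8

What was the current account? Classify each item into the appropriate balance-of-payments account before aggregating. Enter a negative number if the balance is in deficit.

-3199.1

Goods: -448.8 - 1861.6 - 901.3 - 738.6 = -3950.3
Services: 267.0 + 284.3 + 320.8 = 872.1
Primary income: -71.0 - 326.2 + 251.3 = -145.9
Secondary income: 70.6 + 125.0 - 170.6 = 25.0
Current account = (-3950.3) + 872.1 + (-145.9) + 25.0 = -3199.1
(Excluded from the current account — financial account: increase in resident deposits held at foreign banks 215.9, foreign purchases of domestic corporate bonds 284.7; capital account: debt forgiveness received from foreign official creditors 99.0, sale of embassy land to a foreign government 33.4, acquisition of foreign patents and trademarks (non-produced assets) 93.5, capital transfers received from emigrants 55.5.)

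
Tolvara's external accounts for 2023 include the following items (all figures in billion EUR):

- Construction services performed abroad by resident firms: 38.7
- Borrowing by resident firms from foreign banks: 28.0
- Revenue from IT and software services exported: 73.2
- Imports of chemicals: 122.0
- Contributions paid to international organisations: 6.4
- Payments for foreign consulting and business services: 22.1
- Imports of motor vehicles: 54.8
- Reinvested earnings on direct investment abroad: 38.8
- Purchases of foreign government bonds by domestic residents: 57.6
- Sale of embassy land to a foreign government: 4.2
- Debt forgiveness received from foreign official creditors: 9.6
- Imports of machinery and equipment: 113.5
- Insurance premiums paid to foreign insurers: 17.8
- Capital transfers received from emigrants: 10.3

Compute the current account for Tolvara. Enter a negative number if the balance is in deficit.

-185.9

Goods: -122.0 - 113.5 - 54.8 = -290.3
Services: 73.2 - 17.8 - 22.1 + 38.7 = 72.0
Primary income: 38.8
Secondary income: -6.4
Current account = (-290.3) + 72.0 + 38.8 + (-6.4) = -185.9
(Excluded from the current account — financial account: borrowing by resident firms from foreign banks 28.0, purchases of foreign government bonds by domestic residents 57.6; capital account: sale of embassy land to a foreign government 4.2, debt forgiveness received from foreign official creditors 9.6, capital transfers received from emigrants 10.3.)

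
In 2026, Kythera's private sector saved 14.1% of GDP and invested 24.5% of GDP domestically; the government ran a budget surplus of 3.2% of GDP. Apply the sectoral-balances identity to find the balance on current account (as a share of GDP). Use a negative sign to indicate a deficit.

By the sectoral-balances identity, CA = (S_private - I) + (T - G).
Private balance = 14.1 - 24.5 = -10.4
Government balance (T - G) = 3.2
CA = -10.4 + 3.2 = -7.2

-7.2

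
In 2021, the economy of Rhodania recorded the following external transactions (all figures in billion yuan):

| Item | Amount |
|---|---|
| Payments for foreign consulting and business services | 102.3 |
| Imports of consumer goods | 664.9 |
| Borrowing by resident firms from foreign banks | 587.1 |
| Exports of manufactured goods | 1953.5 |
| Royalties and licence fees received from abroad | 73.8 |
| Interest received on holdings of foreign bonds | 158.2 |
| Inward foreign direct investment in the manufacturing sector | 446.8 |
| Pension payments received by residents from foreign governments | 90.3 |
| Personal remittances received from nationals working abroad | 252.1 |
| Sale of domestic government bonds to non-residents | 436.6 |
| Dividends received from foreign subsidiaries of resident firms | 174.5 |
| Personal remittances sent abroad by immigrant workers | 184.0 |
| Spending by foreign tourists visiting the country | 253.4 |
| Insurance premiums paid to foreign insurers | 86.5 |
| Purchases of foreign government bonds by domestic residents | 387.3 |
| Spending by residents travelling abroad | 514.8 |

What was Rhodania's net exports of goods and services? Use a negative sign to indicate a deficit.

912.2

Goods: 1953.5 - 664.9 = 1288.6
Services: -102.3 + 73.8 - 514.8 + 253.4 - 86.5 = -376.4
Trade balance = 1288.6 + (-376.4) = 912.2
(Excluded from the trade balance — financial account: borrowing by resident firms from foreign banks 587.1, inward foreign direct investment in the manufacturing sector 446.8, sale of domestic government bonds to non-residents 436.6, purchases of foreign government bonds by domestic residents 387.3; primary income: interest received on holdings of foreign bonds 158.2, dividends received from foreign subsidiaries of resident firms 174.5; secondary income: pension payments received by residents from foreign governments 90.3, personal remittances received from nationals working abroad 252.1, personal remittances sent abroad by immigrant workers 184.0.)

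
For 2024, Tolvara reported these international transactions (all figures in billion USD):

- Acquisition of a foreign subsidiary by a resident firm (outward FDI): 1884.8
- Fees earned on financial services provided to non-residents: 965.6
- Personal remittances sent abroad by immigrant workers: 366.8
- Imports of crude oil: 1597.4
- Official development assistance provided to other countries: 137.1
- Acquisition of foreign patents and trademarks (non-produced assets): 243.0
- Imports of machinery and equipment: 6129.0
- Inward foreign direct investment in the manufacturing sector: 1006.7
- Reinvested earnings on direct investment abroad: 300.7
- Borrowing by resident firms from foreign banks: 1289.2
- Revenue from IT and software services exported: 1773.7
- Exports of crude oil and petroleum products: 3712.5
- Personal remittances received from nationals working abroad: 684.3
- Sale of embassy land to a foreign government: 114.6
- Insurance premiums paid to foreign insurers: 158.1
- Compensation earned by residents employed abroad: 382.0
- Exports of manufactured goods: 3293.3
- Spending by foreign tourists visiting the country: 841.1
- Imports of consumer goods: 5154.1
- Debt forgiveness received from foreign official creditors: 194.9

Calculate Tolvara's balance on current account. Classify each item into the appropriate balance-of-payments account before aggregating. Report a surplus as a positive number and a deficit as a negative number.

-1589.3

Goods: 3712.5 - 6129.0 - 5154.1 + 3293.3 - 1597.4 = -5874.7
Services: 965.6 + 1773.7 + 841.1 - 158.1 = 3422.3
Primary income: 300.7 + 382.0 = 682.7
Secondary income: -137.1 - 366.8 + 684.3 = 180.4
Current account = (-5874.7) + 3422.3 + 682.7 + 180.4 = -1589.3
(Excluded from the current account — financial account: acquisition of a foreign subsidiary by a resident firm (outward FDI) 1884.8, inward foreign direct investment in the manufacturing sector 1006.7, borrowing by resident firms from foreign banks 1289.2; capital account: acquisition of foreign patents and trademarks (non-produced assets) 243.0, sale of embassy land to a foreign government 114.6, debt forgiveness received from foreign official creditors 194.9.)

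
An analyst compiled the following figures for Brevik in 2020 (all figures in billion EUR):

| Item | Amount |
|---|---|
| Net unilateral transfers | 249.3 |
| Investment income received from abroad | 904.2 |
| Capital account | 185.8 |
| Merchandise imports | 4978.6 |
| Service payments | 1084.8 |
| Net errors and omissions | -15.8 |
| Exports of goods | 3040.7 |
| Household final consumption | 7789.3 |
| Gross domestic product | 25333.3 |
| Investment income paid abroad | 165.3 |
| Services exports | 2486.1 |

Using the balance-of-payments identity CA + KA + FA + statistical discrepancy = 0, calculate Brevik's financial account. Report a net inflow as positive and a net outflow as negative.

Goods balance = 3040.7 - 4978.6 = -1937.9
Services balance = 2486.1 - 1084.8 = 1401.3
Trade balance (goods + services) = -1937.9 + 1401.3 = -536.6
Net primary income = 904.2 - 165.3 = 738.9
Net secondary income = 249.3
Current account = -536.6 + 738.9 + 249.3 = 451.6
Financial account = -(451.6 + 185.8 + (-15.8)) = -621.6

-621.6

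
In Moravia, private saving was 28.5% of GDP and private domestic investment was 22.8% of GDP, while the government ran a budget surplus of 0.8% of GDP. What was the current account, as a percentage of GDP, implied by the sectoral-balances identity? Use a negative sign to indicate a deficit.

By the sectoral-balances identity, CA = (S_private - I) + (T - G).
Private balance = 28.5 - 22.8 = 5.7
Government balance (T - G) = 0.8
CA = 5.7 + 0.8 = 6.5

6.5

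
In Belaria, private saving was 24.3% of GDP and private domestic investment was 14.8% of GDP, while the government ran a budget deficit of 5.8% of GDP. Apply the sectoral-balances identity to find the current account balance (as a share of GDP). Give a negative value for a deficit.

3.7

By the sectoral-balances identity, CA = (S_private - I) + (T - G).
Private balance = 24.3 - 14.8 = 9.5
Government balance (T - G) = -5.8
CA = 9.5 + (-5.8) = 3.7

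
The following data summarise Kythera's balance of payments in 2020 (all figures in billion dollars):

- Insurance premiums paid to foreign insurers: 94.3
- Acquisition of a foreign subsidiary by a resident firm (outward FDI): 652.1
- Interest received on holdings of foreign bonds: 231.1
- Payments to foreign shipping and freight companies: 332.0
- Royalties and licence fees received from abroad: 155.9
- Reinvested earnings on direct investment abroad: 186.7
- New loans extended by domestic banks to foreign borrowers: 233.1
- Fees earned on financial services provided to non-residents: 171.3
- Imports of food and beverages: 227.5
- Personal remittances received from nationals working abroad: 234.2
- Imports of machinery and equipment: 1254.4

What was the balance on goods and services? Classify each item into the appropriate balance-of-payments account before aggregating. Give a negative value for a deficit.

-1581.0

Goods: -227.5 - 1254.4 = -1481.9
Services: 171.3 + 155.9 - 94.3 - 332.0 = -99.1
Trade balance = -1481.9 + (-99.1) = -1581.0
(Excluded from the trade balance — financial account: acquisition of a foreign subsidiary by a resident firm (outward FDI) 652.1, new loans extended by domestic banks to foreign borrowers 233.1; primary income: interest received on holdings of foreign bonds 231.1, reinvested earnings on direct investment abroad 186.7; secondary income: personal remittances received from nationals working abroad 234.2.)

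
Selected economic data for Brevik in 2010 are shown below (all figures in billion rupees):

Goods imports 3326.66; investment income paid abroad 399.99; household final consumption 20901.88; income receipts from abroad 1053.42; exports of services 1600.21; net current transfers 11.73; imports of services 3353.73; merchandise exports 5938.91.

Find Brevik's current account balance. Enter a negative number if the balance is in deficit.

Goods balance = 5938.91 - 3326.66 = 2612.25
Services balance = 1600.21 - 3353.73 = -1753.52
Trade balance (goods + services) = 2612.25 + (-1753.52) = 858.73
Net primary income = 1053.42 - 399.99 = 653.43
Net secondary income = 11.73
Current account = 858.73 + 653.43 + 11.73 = 1523.89

1523.89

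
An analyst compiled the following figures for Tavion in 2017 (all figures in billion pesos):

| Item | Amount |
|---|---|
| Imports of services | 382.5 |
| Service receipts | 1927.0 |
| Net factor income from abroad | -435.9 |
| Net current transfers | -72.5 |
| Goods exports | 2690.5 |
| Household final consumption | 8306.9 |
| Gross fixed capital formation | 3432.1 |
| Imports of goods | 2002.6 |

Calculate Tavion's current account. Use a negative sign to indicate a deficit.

1724.0

Goods balance = 2690.5 - 2002.6 = 687.9
Services balance = 1927.0 - 382.5 = 1544.5
Trade balance (goods + services) = 687.9 + 1544.5 = 2232.4
Net primary income = -435.9
Net secondary income = -72.5
Current account = 2232.4 + (-435.9) + (-72.5) = 1724.0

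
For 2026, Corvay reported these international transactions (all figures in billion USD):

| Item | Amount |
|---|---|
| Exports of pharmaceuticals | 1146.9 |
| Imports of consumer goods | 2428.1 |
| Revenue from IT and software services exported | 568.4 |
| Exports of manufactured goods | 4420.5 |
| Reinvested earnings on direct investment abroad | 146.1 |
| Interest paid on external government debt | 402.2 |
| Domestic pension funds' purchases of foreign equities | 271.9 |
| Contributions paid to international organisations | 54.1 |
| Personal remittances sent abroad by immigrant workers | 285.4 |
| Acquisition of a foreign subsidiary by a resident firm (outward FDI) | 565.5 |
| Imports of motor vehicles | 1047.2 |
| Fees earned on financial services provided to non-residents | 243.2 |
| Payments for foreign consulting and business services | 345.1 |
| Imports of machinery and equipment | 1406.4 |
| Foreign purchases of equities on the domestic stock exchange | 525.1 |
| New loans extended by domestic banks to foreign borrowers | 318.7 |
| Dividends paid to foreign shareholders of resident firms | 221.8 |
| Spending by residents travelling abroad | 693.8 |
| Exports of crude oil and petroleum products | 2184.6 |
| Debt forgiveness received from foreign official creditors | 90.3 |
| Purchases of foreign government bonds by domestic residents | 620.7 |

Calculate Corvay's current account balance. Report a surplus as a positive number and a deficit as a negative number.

1825.6

Goods: -1047.2 + 4420.5 + 2184.6 + 1146.9 - 2428.1 - 1406.4 = 2870.3
Services: 568.4 - 345.1 - 693.8 + 243.2 = -227.3
Primary income: -221.8 - 402.2 + 146.1 = -477.9
Secondary income: -285.4 - 54.1 = -339.5
Current account = 2870.3 + (-227.3) + (-477.9) + (-339.5) = 1825.6
(Excluded from the current account — financial account: domestic pension funds' purchases of foreign equities 271.9, acquisition of a foreign subsidiary by a resident firm (outward FDI) 565.5, foreign purchases of equities on the domestic stock exchange 525.1, new loans extended by domestic banks to foreign borrowers 318.7, purchases of foreign government bonds by domestic residents 620.7; capital account: debt forgiveness received from foreign official creditors 90.3.)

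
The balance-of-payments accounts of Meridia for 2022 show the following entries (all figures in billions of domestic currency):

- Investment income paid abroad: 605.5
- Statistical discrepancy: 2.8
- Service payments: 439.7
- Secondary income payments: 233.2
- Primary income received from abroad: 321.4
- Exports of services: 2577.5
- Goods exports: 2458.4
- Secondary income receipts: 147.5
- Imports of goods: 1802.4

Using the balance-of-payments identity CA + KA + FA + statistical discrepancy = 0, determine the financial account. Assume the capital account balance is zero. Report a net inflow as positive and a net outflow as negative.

-2426.8

Goods balance = 2458.4 - 1802.4 = 656.0
Services balance = 2577.5 - 439.7 = 2137.8
Trade balance (goods + services) = 656.0 + 2137.8 = 2793.8
Net primary income = 321.4 - 605.5 = -284.1
Net secondary income = 147.5 - 233.2 = -85.7
Current account = 2793.8 + (-284.1) + (-85.7) = 2424.0
Financial account = -(2424.0 + 2.8) = -2426.8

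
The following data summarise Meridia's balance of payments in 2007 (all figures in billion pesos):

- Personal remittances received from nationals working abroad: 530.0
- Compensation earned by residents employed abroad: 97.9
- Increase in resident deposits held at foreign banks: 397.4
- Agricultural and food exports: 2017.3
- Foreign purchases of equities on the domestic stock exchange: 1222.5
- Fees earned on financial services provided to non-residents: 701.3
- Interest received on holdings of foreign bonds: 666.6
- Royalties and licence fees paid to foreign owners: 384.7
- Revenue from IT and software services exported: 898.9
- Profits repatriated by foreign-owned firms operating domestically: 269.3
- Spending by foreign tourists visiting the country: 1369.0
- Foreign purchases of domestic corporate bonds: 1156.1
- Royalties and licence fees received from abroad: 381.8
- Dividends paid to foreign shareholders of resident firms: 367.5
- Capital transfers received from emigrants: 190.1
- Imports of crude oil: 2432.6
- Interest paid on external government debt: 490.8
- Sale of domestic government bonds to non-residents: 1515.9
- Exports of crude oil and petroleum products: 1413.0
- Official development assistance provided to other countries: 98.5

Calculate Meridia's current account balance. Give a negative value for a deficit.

Goods: -2432.6 + 1413.0 + 2017.3 = 997.7
Services: 898.9 + 1369.0 - 384.7 + 381.8 + 701.3 = 2966.3
Primary income: 666.6 + 97.9 - 367.5 - 490.8 - 269.3 = -363.1
Secondary income: -98.5 + 530.0 = 431.5
Current account = 997.7 + 2966.3 + (-363.1) + 431.5 = 4032.4
(Excluded from the current account — financial account: increase in resident deposits held at foreign banks 397.4, foreign purchases of equities on the domestic stock exchange 1222.5, foreign purchases of domestic corporate bonds 1156.1, sale of domestic government bonds to non-residents 1515.9; capital account: capital transfers received from emigrants 190.1.)

4032.4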